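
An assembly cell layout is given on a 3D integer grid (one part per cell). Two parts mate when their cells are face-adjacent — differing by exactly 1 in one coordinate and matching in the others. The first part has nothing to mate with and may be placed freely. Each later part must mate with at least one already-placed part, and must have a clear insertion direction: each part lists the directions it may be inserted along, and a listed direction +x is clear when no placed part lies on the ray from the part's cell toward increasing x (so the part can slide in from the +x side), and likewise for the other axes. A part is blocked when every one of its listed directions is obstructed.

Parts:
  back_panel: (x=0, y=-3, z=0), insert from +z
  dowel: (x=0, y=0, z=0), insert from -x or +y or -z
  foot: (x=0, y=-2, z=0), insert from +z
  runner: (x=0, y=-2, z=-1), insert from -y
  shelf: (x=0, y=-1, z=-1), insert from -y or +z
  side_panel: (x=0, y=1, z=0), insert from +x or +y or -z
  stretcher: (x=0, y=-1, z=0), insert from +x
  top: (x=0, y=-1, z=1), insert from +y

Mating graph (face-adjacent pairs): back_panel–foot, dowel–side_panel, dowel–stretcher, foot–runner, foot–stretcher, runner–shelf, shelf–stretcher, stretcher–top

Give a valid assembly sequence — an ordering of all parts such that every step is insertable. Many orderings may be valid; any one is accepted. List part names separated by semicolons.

1. foot@(0, -2, 0) [+z clear] — {foot}
2. stretcher@(0, -1, 0) [+x clear] — {foot, stretcher}
3. top@(0, -1, 1) [+y clear] — {foot, stretcher, top}
4. back_panel@(0, -3, 0) [+z clear] — {back_panel, foot, stretcher, top}
5. dowel@(0, 0, 0) [-x clear] — {back_panel, dowel, foot, stretcher, top}
6. side_panel@(0, 1, 0) [+x clear] — {back_panel, dowel, foot, side_panel, stretcher, top}
7. shelf@(0, -1, -1) [-y clear] — {back_panel, dowel, foot, shelf, side_panel, stretcher, top}
8. runner@(0, -2, -1) [-y clear] — {back_panel, dowel, foot, runner, shelf, side_panel, stretcher, top}

foot; stretcher; top; back_panel; dowel; side_panel; shelf; runner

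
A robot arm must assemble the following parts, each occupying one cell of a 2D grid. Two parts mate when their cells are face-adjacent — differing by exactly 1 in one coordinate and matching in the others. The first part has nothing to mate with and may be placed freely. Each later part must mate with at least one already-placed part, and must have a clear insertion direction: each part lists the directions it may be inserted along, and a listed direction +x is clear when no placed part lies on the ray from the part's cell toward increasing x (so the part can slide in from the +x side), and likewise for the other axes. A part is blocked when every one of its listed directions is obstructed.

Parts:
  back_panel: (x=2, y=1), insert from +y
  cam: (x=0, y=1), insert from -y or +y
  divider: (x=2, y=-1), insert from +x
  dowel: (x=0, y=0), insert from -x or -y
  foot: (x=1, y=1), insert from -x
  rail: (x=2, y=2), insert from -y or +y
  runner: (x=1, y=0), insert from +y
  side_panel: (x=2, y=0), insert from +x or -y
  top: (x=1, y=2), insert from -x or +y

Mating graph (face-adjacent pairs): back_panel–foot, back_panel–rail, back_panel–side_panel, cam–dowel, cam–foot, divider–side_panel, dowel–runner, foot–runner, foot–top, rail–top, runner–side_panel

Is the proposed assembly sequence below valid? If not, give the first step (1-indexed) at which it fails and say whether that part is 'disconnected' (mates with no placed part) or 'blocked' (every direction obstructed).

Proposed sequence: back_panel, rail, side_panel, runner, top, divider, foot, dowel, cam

1. back_panel@(2, 1) [+y clear] — {back_panel}
2. rail@(2, 2) [+y clear] — {back_panel, rail}
3. side_panel@(2, 0) [+x clear] — {back_panel, rail, side_panel}
4. runner@(1, 0) [+y clear] — {back_panel, rail, runner, side_panel}
5. top@(1, 2) [-x clear] — {back_panel, rail, runner, side_panel, top}
6. divider@(2, -1) [+x clear] — {back_panel, divider, rail, runner, side_panel, top}
7. foot@(1, 1) [-x clear] — {back_panel, divider, foot, rail, runner, side_panel, top}
8. dowel@(0, 0) [-x clear] — {back_panel, divider, dowel, foot, rail, runner, side_panel, top}
9. cam@(0, 1) [+y clear] — {back_panel, cam, divider, dowel, foot, rail, runner, side_panel, top}

Valid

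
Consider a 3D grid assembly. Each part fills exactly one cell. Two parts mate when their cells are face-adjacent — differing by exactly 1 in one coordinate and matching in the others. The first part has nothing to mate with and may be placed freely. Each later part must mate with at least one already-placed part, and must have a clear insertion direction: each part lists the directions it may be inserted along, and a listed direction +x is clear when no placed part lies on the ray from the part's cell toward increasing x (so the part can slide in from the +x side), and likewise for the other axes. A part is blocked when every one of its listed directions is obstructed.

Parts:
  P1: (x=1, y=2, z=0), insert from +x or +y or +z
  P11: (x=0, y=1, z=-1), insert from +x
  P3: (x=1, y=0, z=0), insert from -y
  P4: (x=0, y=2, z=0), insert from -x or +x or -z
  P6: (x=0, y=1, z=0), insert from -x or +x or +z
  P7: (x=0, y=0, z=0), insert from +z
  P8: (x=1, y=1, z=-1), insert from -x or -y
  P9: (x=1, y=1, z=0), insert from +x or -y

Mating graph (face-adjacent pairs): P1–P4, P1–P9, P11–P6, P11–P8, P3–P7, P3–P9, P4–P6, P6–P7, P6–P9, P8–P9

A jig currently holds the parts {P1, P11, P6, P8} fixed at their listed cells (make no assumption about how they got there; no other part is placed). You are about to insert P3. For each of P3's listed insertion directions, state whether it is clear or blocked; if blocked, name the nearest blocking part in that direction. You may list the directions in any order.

-y: ray from P3(1, 0, 0) has no placed part ⇒ clear

-y: clear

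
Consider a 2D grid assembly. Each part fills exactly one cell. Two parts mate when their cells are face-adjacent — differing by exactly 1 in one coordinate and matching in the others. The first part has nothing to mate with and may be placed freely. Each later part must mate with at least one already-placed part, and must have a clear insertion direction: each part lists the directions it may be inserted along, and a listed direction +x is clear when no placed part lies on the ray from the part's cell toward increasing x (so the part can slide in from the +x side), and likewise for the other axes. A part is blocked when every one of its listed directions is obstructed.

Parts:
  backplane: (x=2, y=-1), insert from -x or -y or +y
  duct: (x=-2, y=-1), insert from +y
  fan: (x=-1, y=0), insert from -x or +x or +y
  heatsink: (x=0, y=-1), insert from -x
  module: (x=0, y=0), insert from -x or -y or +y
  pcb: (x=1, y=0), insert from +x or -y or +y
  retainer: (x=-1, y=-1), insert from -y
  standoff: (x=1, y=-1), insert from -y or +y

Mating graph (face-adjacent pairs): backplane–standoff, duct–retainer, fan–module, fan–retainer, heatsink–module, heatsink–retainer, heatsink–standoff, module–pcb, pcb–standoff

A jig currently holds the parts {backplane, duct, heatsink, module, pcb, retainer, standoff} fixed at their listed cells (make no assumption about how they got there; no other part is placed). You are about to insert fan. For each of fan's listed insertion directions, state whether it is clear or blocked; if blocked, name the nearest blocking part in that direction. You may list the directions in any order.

-x: ray from fan(-1, 0) has no placed part ⇒ clear
+x: nearest on ray is module@(0, 0) ⇒ blocked
+y: ray from fan(-1, 0) has no placed part ⇒ clear

+x: blocked by module; +y: clear; -x: clear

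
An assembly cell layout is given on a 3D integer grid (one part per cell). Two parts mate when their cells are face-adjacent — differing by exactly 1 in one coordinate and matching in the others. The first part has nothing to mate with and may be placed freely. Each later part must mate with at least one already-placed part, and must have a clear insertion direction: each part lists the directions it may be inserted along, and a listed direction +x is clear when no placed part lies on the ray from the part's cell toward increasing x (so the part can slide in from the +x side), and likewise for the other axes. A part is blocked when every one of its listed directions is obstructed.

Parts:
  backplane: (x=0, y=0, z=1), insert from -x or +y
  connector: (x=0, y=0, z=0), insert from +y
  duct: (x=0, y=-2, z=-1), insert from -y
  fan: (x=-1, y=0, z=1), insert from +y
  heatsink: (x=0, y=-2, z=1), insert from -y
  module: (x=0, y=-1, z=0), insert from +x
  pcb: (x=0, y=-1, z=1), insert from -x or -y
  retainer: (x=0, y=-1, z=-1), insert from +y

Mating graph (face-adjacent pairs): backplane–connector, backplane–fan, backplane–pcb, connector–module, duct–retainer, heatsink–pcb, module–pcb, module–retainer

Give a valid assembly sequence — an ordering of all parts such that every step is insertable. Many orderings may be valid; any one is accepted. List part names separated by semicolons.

connector; module; backplane; fan; retainer; duct; pcb; heatsink

1. connector@(0, 0, 0) [+y clear] — {connector}
2. module@(0, -1, 0) [+x clear] — {connector, module}
3. backplane@(0, 0, 1) [-x clear] — {backplane, connector, module}
4. fan@(-1, 0, 1) [+y clear] — {backplane, connector, fan, module}
5. retainer@(0, -1, -1) [+y clear] — {backplane, connector, fan, module, retainer}
6. duct@(0, -2, -1) [-y clear] — {backplane, connector, duct, fan, module, retainer}
7. pcb@(0, -1, 1) [-x clear] — {backplane, connector, duct, fan, module, pcb, retainer}
8. heatsink@(0, -2, 1) [-y clear] — {backplane, connector, duct, fan, heatsink, module, pcb, retainer}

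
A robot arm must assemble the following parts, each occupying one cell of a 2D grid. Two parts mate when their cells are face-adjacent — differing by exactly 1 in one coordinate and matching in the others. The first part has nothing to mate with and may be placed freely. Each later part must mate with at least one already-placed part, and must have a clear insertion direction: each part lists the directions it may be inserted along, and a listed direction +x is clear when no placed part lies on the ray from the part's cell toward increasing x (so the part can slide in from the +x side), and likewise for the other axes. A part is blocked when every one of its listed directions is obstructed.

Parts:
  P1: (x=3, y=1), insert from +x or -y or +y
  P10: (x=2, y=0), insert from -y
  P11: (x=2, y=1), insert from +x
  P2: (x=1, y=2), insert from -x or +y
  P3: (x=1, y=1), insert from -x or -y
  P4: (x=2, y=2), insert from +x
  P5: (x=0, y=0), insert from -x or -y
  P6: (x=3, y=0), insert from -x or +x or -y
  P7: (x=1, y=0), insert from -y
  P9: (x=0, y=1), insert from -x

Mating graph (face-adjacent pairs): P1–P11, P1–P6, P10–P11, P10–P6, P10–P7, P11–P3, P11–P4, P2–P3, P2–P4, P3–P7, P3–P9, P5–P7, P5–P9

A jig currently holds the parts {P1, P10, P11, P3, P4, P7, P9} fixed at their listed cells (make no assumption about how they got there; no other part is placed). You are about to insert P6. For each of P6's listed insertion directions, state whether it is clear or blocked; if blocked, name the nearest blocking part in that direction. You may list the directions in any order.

-x: nearest on ray is P10@(2, 0) ⇒ blocked
+x: ray from P6(3, 0) has no placed part ⇒ clear
-y: ray from P6(3, 0) has no placed part ⇒ clear

+x: clear; -x: blocked by P10; -y: clear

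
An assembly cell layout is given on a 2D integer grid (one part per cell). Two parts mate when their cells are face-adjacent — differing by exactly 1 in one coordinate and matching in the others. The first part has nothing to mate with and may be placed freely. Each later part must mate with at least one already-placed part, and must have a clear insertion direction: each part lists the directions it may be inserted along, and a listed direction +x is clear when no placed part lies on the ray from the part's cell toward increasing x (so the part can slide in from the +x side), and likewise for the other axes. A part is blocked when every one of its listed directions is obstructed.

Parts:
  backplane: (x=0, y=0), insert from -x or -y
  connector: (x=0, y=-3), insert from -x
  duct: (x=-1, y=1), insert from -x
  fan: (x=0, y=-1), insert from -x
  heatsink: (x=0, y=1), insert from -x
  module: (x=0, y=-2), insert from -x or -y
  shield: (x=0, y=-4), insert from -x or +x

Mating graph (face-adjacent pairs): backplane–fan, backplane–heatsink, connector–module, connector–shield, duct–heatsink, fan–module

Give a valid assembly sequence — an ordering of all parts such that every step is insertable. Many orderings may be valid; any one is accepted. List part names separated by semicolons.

1. shield@(0, -4) [-x clear] — {shield}
2. connector@(0, -3) [-x clear] — {connector, shield}
3. module@(0, -2) [-x clear] — {connector, module, shield}
4. fan@(0, -1) [-x clear] — {connector, fan, module, shield}
5. backplane@(0, 0) [-x clear] — {backplane, connector, fan, module, shield}
6. heatsink@(0, 1) [-x clear] — {backplane, connector, fan, heatsink, module, shield}
7. duct@(-1, 1) [-x clear] — {backplane, connector, duct, fan, heatsink, module, shield}

shield; connector; module; fan; backplane; heatsink; duct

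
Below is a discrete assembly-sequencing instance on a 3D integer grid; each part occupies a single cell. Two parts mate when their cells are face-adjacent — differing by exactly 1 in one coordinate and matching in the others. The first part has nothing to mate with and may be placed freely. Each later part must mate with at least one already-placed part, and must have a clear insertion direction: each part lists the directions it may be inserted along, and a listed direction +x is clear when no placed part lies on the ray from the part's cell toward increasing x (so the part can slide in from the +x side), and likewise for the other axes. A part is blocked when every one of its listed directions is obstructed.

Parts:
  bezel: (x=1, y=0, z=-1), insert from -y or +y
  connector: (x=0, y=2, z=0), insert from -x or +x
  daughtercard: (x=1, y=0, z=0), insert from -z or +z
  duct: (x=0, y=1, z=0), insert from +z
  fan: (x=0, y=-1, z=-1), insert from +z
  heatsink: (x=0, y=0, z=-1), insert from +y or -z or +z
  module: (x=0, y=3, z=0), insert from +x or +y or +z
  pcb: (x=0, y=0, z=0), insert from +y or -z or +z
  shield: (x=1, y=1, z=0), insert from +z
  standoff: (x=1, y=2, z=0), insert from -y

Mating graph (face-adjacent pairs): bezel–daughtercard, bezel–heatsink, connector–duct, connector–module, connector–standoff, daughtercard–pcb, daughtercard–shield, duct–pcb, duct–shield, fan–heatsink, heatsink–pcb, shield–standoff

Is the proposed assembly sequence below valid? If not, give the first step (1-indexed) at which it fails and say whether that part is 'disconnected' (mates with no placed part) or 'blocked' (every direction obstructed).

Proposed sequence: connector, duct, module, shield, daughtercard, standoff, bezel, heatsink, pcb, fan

1. connector@(0, 2, 0) [-x clear] — {connector}
2. duct@(0, 1, 0) [+z clear] — {connector, duct}
3. module@(0, 3, 0) [+x clear] — {connector, duct, module}
4. shield@(1, 1, 0) [+z clear] — {connector, duct, module, shield}
5. daughtercard@(1, 0, 0) [-z clear] — {connector, daughtercard, duct, module, shield}
6. standoff@(1, 2, 0) — -y all obstructed ⇒ blocked

Invalid at step 6 (blocked)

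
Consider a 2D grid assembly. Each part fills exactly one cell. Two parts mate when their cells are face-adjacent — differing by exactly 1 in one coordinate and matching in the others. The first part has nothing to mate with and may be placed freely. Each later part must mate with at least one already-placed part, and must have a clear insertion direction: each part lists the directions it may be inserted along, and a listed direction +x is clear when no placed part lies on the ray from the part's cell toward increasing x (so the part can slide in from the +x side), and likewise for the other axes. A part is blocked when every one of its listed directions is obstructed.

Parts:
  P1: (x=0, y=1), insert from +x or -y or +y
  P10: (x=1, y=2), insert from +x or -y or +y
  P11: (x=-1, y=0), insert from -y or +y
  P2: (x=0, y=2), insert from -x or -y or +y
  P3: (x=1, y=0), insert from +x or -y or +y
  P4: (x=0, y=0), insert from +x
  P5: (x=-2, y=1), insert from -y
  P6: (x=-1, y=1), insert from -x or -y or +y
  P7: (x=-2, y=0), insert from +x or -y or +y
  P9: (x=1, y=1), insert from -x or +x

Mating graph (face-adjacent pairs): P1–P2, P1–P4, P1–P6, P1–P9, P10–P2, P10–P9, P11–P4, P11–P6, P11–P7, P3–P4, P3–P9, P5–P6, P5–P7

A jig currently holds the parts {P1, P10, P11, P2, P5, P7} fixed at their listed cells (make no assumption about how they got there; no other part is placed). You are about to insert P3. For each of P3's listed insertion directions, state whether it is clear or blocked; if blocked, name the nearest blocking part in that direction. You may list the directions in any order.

+x: clear; +y: blocked by P10; -y: clear

+x: ray from P3(1, 0) has no placed part ⇒ clear
-y: ray from P3(1, 0) has no placed part ⇒ clear
+y: nearest on ray is P10@(1, 2) ⇒ blocked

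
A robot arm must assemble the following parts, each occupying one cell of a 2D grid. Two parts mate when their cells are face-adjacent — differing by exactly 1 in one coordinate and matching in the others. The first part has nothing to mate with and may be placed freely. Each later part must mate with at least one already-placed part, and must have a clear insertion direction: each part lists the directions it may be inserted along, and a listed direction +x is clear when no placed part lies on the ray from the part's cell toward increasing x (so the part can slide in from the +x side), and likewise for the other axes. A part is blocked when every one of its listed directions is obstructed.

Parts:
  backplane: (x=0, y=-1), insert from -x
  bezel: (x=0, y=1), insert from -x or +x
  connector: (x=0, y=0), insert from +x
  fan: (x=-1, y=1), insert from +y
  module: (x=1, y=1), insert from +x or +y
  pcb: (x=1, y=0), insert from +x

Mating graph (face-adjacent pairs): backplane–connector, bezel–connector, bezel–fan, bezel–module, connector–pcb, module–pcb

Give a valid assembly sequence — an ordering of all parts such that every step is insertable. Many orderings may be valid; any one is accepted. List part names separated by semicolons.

backplane; connector; pcb; bezel; fan; module

1. backplane@(0, -1) [-x clear] — {backplane}
2. connector@(0, 0) [+x clear] — {backplane, connector}
3. pcb@(1, 0) [+x clear] — {backplane, connector, pcb}
4. bezel@(0, 1) [-x clear] — {backplane, bezel, connector, pcb}
5. fan@(-1, 1) [+y clear] — {backplane, bezel, connector, fan, pcb}
6. module@(1, 1) [+x clear] — {backplane, bezel, connector, fan, module, pcb}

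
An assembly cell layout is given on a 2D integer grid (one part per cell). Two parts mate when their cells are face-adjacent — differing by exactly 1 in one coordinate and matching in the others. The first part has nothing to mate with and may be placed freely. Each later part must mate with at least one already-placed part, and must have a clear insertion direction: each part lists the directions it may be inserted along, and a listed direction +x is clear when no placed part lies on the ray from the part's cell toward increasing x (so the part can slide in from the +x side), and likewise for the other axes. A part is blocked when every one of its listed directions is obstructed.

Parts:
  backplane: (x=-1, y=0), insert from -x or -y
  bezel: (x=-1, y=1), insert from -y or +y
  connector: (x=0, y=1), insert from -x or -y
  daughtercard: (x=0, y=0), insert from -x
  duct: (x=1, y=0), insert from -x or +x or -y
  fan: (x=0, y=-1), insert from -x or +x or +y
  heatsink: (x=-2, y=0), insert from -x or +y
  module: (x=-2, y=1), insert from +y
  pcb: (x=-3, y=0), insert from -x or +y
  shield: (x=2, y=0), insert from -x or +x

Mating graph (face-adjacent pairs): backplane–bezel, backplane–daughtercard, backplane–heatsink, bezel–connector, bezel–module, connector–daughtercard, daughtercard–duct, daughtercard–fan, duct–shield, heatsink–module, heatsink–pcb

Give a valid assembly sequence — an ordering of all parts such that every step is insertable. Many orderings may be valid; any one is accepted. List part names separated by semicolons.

duct; daughtercard; backplane; shield; connector; bezel; module; heatsink; pcb; fan

1. duct@(1, 0) [-x clear] — {duct}
2. daughtercard@(0, 0) [-x clear] — {daughtercard, duct}
3. backplane@(-1, 0) [-x clear] — {backplane, daughtercard, duct}
4. shield@(2, 0) [+x clear] — {backplane, daughtercard, duct, shield}
5. connector@(0, 1) [-x clear] — {backplane, connector, daughtercard, duct, shield}
6. bezel@(-1, 1) [+y clear] — {backplane, bezel, connector, daughtercard, duct, shield}
7. module@(-2, 1) [+y clear] — {backplane, bezel, connector, daughtercard, duct, module, shield}
8. heatsink@(-2, 0) [-x clear] — {backplane, bezel, connector, daughtercard, duct, heatsink, module, shield}
9. pcb@(-3, 0) [-x clear] — {backplane, bezel, connector, daughtercard, duct, heatsink, module, pcb, shield}
10. fan@(0, -1) [-x clear] — {backplane, bezel, connector, daughtercard, duct, fan, heatsink, module, pcb, shield}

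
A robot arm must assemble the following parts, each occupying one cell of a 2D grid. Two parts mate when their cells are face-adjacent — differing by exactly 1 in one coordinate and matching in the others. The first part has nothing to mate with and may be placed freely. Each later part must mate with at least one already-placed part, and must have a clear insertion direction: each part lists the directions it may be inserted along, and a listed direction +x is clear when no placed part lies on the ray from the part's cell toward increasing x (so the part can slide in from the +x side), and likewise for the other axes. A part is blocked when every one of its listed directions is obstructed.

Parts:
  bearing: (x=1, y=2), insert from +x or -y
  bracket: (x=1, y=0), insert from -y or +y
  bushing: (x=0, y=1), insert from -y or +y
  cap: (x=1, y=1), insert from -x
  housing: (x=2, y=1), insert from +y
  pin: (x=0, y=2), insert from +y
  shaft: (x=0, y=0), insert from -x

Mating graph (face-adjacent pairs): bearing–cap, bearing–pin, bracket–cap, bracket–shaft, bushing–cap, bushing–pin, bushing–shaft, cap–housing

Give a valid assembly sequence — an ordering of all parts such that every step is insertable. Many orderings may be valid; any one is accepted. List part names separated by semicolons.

1. cap@(1, 1) [-x clear] — {cap}
2. bracket@(1, 0) [-y clear] — {bracket, cap}
3. bearing@(1, 2) [+x clear] — {bearing, bracket, cap}
4. pin@(0, 2) [+y clear] — {bearing, bracket, cap, pin}
5. housing@(2, 1) [+y clear] — {bearing, bracket, cap, housing, pin}
6. bushing@(0, 1) [-y clear] — {bearing, bracket, bushing, cap, housing, pin}
7. shaft@(0, 0) [-x clear] — {bearing, bracket, bushing, cap, housing, pin, shaft}

cap; bracket; bearing; pin; housing; bushing; shaft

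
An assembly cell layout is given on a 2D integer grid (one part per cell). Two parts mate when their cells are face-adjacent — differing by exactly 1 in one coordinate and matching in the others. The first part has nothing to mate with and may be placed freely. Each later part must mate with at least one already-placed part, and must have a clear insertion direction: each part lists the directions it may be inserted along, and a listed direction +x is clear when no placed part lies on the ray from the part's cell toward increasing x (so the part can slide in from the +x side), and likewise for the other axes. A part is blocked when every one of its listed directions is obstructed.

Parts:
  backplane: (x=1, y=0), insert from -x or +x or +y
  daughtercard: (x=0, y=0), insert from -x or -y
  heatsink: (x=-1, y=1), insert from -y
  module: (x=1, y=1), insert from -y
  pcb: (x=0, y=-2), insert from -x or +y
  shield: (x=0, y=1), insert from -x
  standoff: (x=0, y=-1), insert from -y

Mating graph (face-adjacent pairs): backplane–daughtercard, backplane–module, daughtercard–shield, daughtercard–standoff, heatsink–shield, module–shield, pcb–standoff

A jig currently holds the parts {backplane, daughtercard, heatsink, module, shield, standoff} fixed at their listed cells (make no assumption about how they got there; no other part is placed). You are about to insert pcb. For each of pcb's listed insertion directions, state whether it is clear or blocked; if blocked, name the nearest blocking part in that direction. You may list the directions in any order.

-x: ray from pcb(0, -2) has no placed part ⇒ clear
+y: nearest on ray is standoff@(0, -1) ⇒ blocked

+y: blocked by standoff; -x: clear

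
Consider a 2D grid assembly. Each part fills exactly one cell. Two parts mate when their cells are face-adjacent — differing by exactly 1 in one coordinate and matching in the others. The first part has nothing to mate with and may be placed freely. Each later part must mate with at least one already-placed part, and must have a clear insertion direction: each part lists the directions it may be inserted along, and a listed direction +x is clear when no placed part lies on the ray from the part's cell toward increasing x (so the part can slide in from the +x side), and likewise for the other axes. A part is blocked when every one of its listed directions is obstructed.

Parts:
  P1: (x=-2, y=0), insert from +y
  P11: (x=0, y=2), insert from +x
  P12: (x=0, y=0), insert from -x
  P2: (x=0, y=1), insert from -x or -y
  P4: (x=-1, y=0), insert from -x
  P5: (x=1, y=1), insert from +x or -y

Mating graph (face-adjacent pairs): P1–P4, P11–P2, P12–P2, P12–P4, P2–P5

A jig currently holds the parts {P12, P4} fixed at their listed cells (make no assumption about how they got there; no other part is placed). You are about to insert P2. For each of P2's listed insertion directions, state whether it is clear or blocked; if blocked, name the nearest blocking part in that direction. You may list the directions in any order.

-x: clear; -y: blocked by P12

-x: ray from P2(0, 1) has no placed part ⇒ clear
-y: nearest on ray is P12@(0, 0) ⇒ blocked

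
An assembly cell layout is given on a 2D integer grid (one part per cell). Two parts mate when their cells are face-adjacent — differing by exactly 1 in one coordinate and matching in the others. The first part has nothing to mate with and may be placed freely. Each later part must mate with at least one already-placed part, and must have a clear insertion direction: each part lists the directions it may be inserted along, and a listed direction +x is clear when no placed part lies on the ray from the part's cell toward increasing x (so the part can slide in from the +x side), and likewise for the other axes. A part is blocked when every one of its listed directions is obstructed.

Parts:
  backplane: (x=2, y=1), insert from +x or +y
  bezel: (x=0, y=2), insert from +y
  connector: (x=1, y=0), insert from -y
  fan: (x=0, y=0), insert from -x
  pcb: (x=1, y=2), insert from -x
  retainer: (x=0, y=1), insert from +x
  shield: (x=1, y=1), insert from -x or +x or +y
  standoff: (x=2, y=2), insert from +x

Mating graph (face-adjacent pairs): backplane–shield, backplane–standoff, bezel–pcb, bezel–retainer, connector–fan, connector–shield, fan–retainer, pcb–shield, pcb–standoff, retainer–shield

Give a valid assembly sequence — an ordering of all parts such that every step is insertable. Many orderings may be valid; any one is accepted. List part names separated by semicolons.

standoff; pcb; bezel; retainer; fan; connector; shield; backplane

1. standoff@(2, 2) [+x clear] — {standoff}
2. pcb@(1, 2) [-x clear] — {pcb, standoff}
3. bezel@(0, 2) [+y clear] — {bezel, pcb, standoff}
4. retainer@(0, 1) [+x clear] — {bezel, pcb, retainer, standoff}
5. fan@(0, 0) [-x clear] — {bezel, fan, pcb, retainer, standoff}
6. connector@(1, 0) [-y clear] — {bezel, connector, fan, pcb, retainer, standoff}
7. shield@(1, 1) [+x clear] — {bezel, connector, fan, pcb, retainer, shield, standoff}
8. backplane@(2, 1) [+x clear] — {backplane, bezel, connector, fan, pcb, retainer, shield, standoff}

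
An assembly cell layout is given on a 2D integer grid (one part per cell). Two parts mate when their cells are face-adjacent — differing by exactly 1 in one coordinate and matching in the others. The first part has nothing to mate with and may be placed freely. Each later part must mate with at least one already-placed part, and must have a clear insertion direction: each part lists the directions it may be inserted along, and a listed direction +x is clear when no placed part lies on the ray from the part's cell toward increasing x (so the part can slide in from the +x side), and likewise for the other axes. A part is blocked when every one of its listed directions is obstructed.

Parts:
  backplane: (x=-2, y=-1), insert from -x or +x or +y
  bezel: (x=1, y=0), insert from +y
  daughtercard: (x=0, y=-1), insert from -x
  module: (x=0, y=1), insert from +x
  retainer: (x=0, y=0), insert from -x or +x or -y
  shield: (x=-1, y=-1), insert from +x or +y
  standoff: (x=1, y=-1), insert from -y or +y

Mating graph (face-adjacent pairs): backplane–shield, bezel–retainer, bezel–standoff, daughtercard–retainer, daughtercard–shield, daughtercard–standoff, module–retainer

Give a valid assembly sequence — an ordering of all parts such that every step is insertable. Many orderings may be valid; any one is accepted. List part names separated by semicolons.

1. standoff@(1, -1) [-y clear] — {standoff}
2. bezel@(1, 0) [+y clear] — {bezel, standoff}
3. daughtercard@(0, -1) [-x clear] — {bezel, daughtercard, standoff}
4. retainer@(0, 0) [-x clear] — {bezel, daughtercard, retainer, standoff}
5. module@(0, 1) [+x clear] — {bezel, daughtercard, module, retainer, standoff}
6. shield@(-1, -1) [+y clear] — {bezel, daughtercard, module, retainer, shield, standoff}
7. backplane@(-2, -1) [-x clear] — {backplane, bezel, daughtercard, module, retainer, shield, standoff}

standoff; bezel; daughtercard; retainer; module; shield; backplane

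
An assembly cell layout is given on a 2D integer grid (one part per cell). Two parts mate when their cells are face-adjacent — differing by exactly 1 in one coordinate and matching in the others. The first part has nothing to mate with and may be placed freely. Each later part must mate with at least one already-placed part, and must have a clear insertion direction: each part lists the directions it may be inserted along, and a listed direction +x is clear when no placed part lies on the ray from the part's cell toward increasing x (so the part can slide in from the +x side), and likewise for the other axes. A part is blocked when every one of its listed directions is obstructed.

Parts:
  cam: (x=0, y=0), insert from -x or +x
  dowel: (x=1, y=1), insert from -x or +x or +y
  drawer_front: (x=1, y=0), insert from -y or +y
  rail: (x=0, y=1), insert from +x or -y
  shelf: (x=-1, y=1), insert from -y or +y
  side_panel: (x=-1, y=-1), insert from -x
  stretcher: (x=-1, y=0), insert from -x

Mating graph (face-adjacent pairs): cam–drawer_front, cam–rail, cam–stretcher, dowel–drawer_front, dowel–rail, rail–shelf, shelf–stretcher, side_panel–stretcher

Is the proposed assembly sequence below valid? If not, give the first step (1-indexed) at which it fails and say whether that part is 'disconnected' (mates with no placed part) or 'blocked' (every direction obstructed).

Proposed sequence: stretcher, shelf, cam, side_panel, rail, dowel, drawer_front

1. stretcher@(-1, 0) [-x clear] — {stretcher}
2. shelf@(-1, 1) [+y clear] — {shelf, stretcher}
3. cam@(0, 0) [+x clear] — {cam, shelf, stretcher}
4. side_panel@(-1, -1) [-x clear] — {cam, shelf, side_panel, stretcher}
5. rail@(0, 1) [+x clear] — {cam, rail, shelf, side_panel, stretcher}
6. dowel@(1, 1) [+x clear] — {cam, dowel, rail, shelf, side_panel, stretcher}
7. drawer_front@(1, 0) [-y clear] — {cam, dowel, drawer_front, rail, shelf, side_panel, stretcher}

Valid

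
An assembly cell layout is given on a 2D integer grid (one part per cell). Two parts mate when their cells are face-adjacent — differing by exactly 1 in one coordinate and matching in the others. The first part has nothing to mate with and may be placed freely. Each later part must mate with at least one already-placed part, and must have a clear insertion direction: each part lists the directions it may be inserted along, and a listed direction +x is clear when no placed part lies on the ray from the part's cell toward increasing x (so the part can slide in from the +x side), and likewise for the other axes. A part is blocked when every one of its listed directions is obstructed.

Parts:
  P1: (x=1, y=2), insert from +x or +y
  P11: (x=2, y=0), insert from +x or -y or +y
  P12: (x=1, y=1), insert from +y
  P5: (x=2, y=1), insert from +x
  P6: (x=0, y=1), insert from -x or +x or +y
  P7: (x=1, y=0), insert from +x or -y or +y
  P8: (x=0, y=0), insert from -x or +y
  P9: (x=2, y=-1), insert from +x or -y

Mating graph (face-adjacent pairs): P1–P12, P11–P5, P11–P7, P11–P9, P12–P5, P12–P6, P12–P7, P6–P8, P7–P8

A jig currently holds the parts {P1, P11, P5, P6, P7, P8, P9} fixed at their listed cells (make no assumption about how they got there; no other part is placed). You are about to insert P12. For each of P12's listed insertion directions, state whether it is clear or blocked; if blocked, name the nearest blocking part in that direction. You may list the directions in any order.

+y: nearest on ray is P1@(1, 2) ⇒ blocked

+y: blocked by P1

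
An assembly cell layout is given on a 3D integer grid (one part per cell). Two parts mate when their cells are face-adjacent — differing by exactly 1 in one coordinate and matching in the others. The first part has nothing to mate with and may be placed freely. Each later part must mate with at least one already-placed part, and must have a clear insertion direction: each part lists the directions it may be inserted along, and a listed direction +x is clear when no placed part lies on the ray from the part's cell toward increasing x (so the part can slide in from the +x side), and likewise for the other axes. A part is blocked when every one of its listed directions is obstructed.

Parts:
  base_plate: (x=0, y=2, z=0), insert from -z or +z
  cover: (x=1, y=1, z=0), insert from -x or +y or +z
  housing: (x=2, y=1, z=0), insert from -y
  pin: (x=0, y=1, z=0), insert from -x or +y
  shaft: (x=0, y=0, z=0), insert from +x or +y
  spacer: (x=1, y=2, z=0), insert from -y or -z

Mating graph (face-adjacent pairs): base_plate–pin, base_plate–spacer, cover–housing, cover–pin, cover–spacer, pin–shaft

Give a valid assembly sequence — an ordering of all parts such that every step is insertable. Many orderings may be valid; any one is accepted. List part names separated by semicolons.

base_plate; spacer; cover; housing; pin; shaft

1. base_plate@(0, 2, 0) [-z clear] — {base_plate}
2. spacer@(1, 2, 0) [-y clear] — {base_plate, spacer}
3. cover@(1, 1, 0) [-x clear] — {base_plate, cover, spacer}
4. housing@(2, 1, 0) [-y clear] — {base_plate, cover, housing, spacer}
5. pin@(0, 1, 0) [-x clear] — {base_plate, cover, housing, pin, spacer}
6. shaft@(0, 0, 0) [+x clear] — {base_plate, cover, housing, pin, shaft, spacer}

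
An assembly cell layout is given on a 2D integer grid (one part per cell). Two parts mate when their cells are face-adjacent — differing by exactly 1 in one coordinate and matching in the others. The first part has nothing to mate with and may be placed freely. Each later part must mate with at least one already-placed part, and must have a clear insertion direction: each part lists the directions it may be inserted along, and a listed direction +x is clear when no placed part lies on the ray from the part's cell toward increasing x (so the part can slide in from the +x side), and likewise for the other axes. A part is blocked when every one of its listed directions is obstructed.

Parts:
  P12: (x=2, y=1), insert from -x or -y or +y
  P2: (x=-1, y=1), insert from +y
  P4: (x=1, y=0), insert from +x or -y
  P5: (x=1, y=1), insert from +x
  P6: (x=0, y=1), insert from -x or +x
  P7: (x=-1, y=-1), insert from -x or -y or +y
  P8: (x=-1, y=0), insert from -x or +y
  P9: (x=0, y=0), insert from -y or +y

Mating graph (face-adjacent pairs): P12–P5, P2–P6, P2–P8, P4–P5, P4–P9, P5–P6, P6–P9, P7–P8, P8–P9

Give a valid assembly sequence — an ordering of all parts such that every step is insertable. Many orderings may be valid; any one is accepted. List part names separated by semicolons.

1. P2@(-1, 1) [+y clear] — {P2}
2. P8@(-1, 0) [-x clear] — {P2, P8}
3. P7@(-1, -1) [-x clear] — {P2, P7, P8}
4. P9@(0, 0) [-y clear] — {P2, P7, P8, P9}
5. P4@(1, 0) [+x clear] — {P2, P4, P7, P8, P9}
6. P6@(0, 1) [+x clear] — {P2, P4, P6, P7, P8, P9}
7. P5@(1, 1) [+x clear] — {P2, P4, P5, P6, P7, P8, P9}
8. P12@(2, 1) [-y clear] — {P12, P2, P4, P5, P6, P7, P8, P9}

P2; P8; P7; P9; P4; P6; P5; P12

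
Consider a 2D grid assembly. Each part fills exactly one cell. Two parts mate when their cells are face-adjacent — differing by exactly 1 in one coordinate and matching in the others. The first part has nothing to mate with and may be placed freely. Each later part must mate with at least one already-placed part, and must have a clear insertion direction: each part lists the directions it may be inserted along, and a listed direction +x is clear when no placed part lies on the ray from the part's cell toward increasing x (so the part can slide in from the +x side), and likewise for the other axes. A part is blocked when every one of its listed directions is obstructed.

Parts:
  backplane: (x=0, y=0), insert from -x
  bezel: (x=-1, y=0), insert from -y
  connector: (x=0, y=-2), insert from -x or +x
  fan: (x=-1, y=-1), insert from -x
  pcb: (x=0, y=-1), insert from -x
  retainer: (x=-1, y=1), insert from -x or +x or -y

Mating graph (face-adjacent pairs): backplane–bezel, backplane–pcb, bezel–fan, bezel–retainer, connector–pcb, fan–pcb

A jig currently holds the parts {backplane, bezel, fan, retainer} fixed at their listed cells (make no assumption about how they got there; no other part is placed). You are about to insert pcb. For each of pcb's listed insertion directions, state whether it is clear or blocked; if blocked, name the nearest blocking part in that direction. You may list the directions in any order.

-x: blocked by fan

-x: nearest on ray is fan@(-1, -1) ⇒ blocked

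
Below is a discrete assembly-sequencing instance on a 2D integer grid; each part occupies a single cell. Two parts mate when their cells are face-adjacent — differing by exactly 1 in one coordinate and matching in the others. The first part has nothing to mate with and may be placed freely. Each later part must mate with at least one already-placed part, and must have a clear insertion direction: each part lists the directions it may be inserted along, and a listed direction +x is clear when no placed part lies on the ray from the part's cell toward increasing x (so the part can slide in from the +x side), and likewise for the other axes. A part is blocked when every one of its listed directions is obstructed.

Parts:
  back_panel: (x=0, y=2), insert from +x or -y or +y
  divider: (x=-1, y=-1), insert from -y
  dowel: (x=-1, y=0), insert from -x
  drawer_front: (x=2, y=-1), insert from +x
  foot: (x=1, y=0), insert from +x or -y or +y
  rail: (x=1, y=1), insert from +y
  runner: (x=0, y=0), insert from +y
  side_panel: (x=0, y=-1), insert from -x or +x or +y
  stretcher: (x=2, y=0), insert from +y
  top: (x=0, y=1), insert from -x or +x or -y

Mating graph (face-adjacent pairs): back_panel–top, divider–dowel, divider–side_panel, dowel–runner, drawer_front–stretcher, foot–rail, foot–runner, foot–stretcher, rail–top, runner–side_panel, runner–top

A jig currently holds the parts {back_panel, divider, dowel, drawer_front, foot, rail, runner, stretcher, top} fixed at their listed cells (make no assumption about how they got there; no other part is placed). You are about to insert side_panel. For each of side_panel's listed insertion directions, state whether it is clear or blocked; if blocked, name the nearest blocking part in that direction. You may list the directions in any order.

-x: nearest on ray is divider@(-1, -1) ⇒ blocked
+x: nearest on ray is drawer_front@(2, -1) ⇒ blocked
+y: nearest on ray is runner@(0, 0) ⇒ blocked

+x: blocked by drawer_front; +y: blocked by runner; -x: blocked by divider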